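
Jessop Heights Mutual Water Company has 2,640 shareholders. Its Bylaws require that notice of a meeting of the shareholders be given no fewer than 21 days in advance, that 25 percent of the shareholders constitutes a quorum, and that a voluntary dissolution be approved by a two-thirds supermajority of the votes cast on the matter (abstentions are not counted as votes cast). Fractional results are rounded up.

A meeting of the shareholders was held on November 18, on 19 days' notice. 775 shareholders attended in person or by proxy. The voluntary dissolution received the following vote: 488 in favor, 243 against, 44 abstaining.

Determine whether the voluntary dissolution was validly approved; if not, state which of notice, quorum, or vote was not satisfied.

Invalid — notice requirement not satisfied.

Notice: 19 days given; 21 required. Not satisfied.
Quorum: 25% of 2,640 = 660; 775 present. Satisfied.
Vote: requires two-thirds of the votes cast (775 − 44 abstaining = 731); 2/3 of 731 = 487.33, rounded up to 488, so 488 needed; 488 in favor. Satisfied.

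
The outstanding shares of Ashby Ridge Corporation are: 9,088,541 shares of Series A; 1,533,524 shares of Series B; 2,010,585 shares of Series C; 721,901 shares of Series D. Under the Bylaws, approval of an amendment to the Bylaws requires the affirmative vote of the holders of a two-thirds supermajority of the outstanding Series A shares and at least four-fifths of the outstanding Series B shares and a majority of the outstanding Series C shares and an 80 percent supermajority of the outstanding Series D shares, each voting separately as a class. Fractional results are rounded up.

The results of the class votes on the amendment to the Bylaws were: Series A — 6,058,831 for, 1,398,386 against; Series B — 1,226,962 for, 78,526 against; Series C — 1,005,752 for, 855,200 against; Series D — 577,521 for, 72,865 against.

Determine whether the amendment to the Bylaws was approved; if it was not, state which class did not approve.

Not approved — the Series A shares did not give the required vote.

Series A: 2/3 of 9088541 = 6059027.33, rounded up to 6059028; 6,059,028 required, 6,058,831 in favor — not approved.
Series B: 4/5 of 1533524 = 1226819.20, rounded up to 1226820; 1,226,820 required, 1,226,962 in favor — approved.
Series C: a majority of 2010585 is 1005293; 1,005,293 required, 1,005,752 in favor — approved.
Series D: 4/5 of 721901 = 577520.80, rounded up to 577521; 577,521 required, 577,521 in favor — approved.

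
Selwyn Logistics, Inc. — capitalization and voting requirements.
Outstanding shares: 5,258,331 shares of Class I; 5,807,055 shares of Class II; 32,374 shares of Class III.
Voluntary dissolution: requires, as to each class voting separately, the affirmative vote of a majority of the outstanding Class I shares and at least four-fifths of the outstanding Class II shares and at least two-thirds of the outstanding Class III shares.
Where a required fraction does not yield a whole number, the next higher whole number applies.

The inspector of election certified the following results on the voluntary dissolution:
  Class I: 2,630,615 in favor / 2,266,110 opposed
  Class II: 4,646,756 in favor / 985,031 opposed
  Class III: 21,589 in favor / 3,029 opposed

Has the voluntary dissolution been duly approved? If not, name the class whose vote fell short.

Approved — every class gave the required vote.

Class I: a majority of 5258331 is 2629166; 2,629,166 required, 2,630,615 in favor — approved.
Class II: 4/5 of 5807055 = 4645644; 4,645,644 required, 4,646,756 in favor — approved.
Class III: 2/3 of 32374 = 21582.67, rounded up to 21583; 21,583 required, 21,589 in favor — approved.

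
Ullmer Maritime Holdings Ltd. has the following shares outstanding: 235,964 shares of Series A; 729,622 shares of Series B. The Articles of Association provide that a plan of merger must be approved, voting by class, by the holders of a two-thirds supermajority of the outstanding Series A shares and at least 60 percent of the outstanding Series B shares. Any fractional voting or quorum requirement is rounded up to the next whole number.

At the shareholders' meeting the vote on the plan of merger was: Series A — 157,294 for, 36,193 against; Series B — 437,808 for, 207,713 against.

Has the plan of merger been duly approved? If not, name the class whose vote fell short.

Not approved — the Series A shares did not give the required vote.

Series A: 2/3 of 235964 = 157309.33, rounded up to 157310; 157,310 required, 157,294 in favor — not approved.
Series B: 3/5 of 729622 = 437773.20, rounded up to 437774; 437,774 required, 437,808 in favor — approved.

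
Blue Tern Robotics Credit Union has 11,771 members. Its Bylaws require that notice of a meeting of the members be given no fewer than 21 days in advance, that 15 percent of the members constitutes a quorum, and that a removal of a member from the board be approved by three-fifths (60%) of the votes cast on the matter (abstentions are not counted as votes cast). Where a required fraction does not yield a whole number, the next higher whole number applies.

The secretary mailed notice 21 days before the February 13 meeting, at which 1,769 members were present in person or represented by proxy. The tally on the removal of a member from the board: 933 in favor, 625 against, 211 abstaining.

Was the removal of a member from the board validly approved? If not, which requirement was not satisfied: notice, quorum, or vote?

Notice: 21 days given; 21 required. Satisfied.
Quorum: 15% of 11,771 = 1,765.65, rounded up to 1,766; 1,769 present. Satisfied.
Vote: requires three-fifths of the votes cast (1,769 − 211 abstaining = 1,558); 3/5 of 1558 = 934.80, rounded up to 935, so 935 needed; 933 in favor. Not satisfied.

Invalid — vote requirement not satisfied.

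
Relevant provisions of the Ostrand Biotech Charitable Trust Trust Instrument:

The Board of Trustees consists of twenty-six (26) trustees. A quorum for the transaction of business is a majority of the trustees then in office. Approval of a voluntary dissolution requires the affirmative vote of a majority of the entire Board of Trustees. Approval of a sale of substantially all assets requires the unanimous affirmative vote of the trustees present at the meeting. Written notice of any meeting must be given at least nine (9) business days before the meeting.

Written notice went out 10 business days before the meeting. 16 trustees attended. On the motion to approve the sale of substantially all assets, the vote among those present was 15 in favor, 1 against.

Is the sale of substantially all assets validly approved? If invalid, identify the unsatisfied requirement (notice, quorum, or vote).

Invalid — vote requirement not satisfied.

Notice: 10 business days given; 9 required (10 ≥ 9). Satisfied.
Quorum: 16 present; quorum is 14. Satisfied.
Vote: the sale of substantially all assets requires the unanimous vote of the trustees present (16). Unanimous means all 16, so 16 affirmative votes are needed; 15 voted in favor. Not satisfied.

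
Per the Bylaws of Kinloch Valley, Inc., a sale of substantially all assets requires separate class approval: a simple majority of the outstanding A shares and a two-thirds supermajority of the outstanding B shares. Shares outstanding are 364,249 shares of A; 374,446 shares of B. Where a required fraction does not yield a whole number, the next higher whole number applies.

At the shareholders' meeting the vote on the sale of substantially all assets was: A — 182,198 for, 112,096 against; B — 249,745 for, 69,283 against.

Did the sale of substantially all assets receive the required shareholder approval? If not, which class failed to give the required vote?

Approved — every class gave the required vote.

A: a majority of 364249 is 182125; 182,125 required, 182,198 in favor — approved.
B: 2/3 of 374446 = 249630.67, rounded up to 249631; 249,631 required, 249,745 in favor — approved.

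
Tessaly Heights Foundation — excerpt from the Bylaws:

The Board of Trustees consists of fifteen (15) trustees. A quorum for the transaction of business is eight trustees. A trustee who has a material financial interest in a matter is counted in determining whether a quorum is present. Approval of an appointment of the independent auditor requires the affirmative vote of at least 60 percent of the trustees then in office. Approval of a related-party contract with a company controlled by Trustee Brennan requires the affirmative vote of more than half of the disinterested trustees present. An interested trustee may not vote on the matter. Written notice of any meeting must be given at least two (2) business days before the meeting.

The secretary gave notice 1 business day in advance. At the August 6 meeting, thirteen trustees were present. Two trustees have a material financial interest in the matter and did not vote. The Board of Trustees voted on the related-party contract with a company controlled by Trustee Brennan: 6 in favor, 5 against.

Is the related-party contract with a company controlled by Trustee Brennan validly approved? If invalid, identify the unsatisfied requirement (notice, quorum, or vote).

Invalid — notice requirement not satisfied.

Notice: 1 business day given; 2 required (1 < 2). Not satisfied.
Quorum: 13 present (interested trustees count toward quorum); quorum is 8. Satisfied.
Vote: the related-party contract with a company controlled by Trustee Brennan requires a majority of the disinterested trustees present (13 − 2 = 11). A majority of 11 is 6, so 6 affirmative votes are needed; 6 voted in favor. Satisfied.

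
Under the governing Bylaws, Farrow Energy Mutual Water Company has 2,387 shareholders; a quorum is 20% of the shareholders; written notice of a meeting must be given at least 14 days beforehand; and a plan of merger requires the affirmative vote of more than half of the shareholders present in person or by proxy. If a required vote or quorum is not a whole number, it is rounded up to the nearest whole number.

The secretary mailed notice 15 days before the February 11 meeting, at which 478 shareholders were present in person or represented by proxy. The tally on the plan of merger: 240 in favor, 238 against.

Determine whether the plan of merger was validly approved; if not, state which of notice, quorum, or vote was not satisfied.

Notice: 15 days given; 14 required. Satisfied.
Quorum: 20% of 2,387 = 477.40, rounded up to 478; 478 present. Satisfied.
Vote: requires a majority of those present (478); a majority of 478 is 240, so 240 needed; 240 in favor. Satisfied.

Valid — all requirements satisfied.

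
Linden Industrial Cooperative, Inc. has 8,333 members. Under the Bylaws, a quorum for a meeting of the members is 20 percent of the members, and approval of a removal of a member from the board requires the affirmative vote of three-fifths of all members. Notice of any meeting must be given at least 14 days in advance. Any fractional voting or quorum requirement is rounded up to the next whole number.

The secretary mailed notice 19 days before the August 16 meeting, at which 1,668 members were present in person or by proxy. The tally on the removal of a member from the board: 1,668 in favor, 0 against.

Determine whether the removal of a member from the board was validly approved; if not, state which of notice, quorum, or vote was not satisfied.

Invalid — vote requirement not satisfied.

Notice: 19 days given; 14 required. Satisfied.
Quorum: 20% of 8,333 = 1,666.60, rounded up to 1,667; 1,668 present. Satisfied.
Vote: requires three-fifths of all members (8,333); 3/5 of 8333 = 4999.80, rounded up to 5000, so 5,000 needed; 1,668 in favor. Not satisfied.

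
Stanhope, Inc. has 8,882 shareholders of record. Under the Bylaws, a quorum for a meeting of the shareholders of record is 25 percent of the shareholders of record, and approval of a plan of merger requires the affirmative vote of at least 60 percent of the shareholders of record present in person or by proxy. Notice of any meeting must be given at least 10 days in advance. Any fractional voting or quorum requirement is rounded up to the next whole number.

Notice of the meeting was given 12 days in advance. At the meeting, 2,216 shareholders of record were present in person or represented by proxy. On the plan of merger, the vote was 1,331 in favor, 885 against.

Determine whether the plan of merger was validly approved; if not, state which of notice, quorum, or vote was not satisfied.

Notice: 12 days given; 10 required. Satisfied.
Quorum: 25% of 8,882 = 2,220.50, rounded up to 2,221; 2,216 present. Not satisfied.
Vote: requires three-fifths of those present (2,216); 3/5 of 2216 = 1329.60, rounded up to 1330, so 1,330 needed; 1,331 in favor. Satisfied.

Invalid — quorum requirement not satisfied.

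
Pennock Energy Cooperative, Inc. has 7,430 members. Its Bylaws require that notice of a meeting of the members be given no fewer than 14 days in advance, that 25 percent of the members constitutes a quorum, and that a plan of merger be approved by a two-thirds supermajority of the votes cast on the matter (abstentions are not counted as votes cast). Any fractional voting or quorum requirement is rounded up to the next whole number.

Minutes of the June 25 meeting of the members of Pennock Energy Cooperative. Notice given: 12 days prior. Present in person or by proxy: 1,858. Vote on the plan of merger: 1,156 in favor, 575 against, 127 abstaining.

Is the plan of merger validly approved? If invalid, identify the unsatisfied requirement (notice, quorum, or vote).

Invalid — notice requirement not satisfied.

Notice: 12 days given; 14 required. Not satisfied.
Quorum: 25% of 7,430 = 1,857.50, rounded up to 1,858; 1,858 present. Satisfied.
Vote: requires two-thirds of the votes cast (1,858 − 127 abstaining = 1,731); 2/3 of 1731 = 1154, so 1,154 needed; 1,156 in favor. Satisfied.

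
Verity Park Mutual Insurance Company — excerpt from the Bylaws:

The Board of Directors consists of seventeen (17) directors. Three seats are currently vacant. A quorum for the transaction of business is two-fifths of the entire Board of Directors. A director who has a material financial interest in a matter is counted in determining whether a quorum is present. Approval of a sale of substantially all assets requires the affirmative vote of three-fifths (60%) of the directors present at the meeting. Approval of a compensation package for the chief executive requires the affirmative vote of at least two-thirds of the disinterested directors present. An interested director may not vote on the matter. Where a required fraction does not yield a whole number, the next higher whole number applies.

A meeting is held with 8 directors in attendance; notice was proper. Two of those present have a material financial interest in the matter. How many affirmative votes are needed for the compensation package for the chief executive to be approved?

The compensation package for the chief executive requires two-thirds of the disinterested directors present (8 − 2 = 6).
2/3 of 6 = 4.

4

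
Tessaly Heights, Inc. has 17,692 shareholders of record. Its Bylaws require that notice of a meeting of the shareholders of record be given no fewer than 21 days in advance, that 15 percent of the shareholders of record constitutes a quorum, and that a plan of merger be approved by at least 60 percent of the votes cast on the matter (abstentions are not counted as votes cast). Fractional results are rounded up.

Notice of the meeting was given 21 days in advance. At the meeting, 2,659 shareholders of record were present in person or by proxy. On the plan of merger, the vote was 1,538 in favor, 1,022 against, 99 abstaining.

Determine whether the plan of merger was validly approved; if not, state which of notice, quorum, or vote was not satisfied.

Valid — all requirements satisfied.

Notice: 21 days given; 21 required. Satisfied.
Quorum: 15% of 17,692 = 2,653.80, rounded up to 2,654; 2,659 present. Satisfied.
Vote: requires three-fifths of the votes cast (2,659 − 99 abstaining = 2,560); 3/5 of 2560 = 1536, so 1,536 needed; 1,538 in favor. Satisfied.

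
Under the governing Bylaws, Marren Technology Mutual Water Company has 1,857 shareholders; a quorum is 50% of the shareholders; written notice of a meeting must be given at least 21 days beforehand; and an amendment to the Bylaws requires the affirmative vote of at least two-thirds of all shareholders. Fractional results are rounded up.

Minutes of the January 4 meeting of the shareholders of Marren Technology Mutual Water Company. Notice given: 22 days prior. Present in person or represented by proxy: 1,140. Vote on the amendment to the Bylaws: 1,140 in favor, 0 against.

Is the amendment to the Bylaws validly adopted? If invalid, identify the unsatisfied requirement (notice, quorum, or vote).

Invalid — vote requirement not satisfied.

Notice: 22 days given; 21 required. Satisfied.
Quorum: 50% of 1,857 = 928.50, rounded up to 929; 1,140 present. Satisfied.
Vote: requires two-thirds of all shareholders (1,857); 2/3 of 1857 = 1238, so 1,238 needed; 1,140 in favor. Not satisfied.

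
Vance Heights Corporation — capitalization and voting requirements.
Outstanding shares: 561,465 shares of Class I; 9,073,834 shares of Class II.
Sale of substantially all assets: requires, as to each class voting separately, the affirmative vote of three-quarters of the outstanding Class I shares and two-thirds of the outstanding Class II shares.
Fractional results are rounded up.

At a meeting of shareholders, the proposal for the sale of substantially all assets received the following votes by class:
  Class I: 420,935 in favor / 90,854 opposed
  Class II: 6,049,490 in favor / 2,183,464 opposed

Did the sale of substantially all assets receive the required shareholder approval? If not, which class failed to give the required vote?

Not approved — the Class I shares did not give the required vote.

Class I: 3/4 of 561465 = 421098.75, rounded up to 421099; 421,099 required, 420,935 in favor — not approved.
Class II: 2/3 of 9073834 = 6049222.67, rounded up to 6049223; 6,049,223 required, 6,049,490 in favor — approved.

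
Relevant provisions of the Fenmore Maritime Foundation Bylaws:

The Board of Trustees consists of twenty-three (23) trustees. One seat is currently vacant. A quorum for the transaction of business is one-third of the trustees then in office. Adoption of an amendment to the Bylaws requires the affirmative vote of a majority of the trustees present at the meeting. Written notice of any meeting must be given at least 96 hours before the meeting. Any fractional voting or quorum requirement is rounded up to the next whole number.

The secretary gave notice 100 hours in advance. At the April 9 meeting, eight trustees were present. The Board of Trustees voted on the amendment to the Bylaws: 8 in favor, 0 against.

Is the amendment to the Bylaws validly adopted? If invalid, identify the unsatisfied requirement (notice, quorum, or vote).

Valid — all requirements satisfied.

Notice: 100 hours given; 96 required (100 ≥ 96). Satisfied.
Quorum: 8 present; quorum is 8. Satisfied.
Vote: the amendment to the Bylaws requires a majority of the trustees present (8). A majority of 8 is 5, so 5 affirmative votes are needed; 8 voted in favor. Satisfied.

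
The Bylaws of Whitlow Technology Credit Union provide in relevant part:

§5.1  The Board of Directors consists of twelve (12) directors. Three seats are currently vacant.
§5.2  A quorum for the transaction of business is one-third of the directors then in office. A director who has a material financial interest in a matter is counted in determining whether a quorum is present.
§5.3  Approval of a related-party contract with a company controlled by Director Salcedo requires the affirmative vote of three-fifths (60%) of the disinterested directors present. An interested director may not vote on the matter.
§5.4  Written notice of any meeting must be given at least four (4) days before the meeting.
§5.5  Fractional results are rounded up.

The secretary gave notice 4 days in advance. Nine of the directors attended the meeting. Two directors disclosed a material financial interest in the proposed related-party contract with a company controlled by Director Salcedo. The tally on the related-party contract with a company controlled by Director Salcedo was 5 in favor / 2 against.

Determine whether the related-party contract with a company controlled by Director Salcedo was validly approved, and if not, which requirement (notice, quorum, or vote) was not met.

Valid — all requirements satisfied.

Notice: 4 days given; 4 required (4 ≥ 4). Satisfied.
Quorum: 9 present (interested directors count toward quorum); quorum is 3. Satisfied.
Vote: the related-party contract with a company controlled by Director Salcedo requires three-fifths of the disinterested directors present (9 − 2 = 7). 3/5 of 7 = 4.20, rounded up to 5, so 5 affirmative votes are needed; 5 voted in favor. Satisfied.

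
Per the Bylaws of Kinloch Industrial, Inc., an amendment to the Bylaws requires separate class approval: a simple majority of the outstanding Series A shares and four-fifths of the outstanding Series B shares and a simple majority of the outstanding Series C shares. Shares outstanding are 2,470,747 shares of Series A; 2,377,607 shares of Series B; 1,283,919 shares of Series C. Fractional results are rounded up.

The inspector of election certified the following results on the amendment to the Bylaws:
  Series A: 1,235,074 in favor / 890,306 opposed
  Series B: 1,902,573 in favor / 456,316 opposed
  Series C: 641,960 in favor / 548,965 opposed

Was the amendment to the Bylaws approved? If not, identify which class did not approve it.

Series A: a majority of 2470747 is 1235374; 1,235,374 required, 1,235,074 in favor — not approved.
Series B: 4/5 of 2377607 = 1902085.60, rounded up to 1902086; 1,902,086 required, 1,902,573 in favor — approved.
Series C: a majority of 1283919 is 641960; 641,960 required, 641,960 in favor — approved.

Not approved — the Series A shares did not give the required vote.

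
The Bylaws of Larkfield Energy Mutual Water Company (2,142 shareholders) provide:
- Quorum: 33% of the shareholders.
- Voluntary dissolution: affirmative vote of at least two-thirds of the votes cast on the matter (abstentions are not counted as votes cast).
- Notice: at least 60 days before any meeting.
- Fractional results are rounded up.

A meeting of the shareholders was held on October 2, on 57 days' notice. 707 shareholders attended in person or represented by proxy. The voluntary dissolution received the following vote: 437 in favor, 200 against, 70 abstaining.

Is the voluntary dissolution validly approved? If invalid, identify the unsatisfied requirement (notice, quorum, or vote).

Invalid — notice requirement not satisfied.

Notice: 57 days given; 60 required. Not satisfied.
Quorum: 33% of 2,142 = 706.86, rounded up to 707; 707 present. Satisfied.
Vote: requires two-thirds of the votes cast (707 − 70 abstaining = 637); 2/3 of 637 = 424.67, rounded up to 425, so 425 needed; 437 in favor. Satisfied.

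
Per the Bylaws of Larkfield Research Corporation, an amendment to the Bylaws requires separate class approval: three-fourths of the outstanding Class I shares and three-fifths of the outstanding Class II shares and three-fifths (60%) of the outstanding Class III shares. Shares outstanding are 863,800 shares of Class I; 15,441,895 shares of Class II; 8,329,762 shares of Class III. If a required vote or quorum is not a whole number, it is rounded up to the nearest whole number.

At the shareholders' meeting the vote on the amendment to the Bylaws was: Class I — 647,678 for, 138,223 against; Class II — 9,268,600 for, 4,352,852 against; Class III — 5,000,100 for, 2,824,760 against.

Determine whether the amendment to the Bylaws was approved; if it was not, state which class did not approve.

Not approved — the Class I shares did not give the required vote.

Class I: 3/4 of 863800 = 647850; 647,850 required, 647,678 in favor — not approved.
Class II: 3/5 of 15441895 = 9265137; 9,265,137 required, 9,268,600 in favor — approved.
Class III: 3/5 of 8329762 = 4997857.20, rounded up to 4997858; 4,997,858 required, 5,000,100 in favor — approved.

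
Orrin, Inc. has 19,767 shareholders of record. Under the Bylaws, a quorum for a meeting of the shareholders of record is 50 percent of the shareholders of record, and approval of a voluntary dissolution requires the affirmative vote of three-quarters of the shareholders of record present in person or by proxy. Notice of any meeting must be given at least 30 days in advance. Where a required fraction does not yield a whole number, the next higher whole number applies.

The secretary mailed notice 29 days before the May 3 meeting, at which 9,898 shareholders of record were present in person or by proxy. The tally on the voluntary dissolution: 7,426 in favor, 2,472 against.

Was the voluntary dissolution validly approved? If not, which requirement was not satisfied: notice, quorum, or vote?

Invalid — notice requirement not satisfied.

Notice: 29 days given; 30 required. Not satisfied.
Quorum: 50% of 19,767 = 9,883.50, rounded up to 9,884; 9,898 present. Satisfied.
Vote: requires three-fourths of those present (9,898); 3/4 of 9898 = 7423.50, rounded up to 7424, so 7,424 needed; 7,426 in favor. Satisfied.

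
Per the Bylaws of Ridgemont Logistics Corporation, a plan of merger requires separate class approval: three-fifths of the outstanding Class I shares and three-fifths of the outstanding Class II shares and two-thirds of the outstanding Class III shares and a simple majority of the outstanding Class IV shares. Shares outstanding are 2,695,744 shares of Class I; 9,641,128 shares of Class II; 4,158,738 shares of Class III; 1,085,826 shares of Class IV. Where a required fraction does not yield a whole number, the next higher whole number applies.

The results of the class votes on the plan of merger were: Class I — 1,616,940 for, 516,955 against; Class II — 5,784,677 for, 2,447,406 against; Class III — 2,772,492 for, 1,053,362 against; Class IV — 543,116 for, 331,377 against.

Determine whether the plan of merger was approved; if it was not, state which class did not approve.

Class I: 3/5 of 2695744 = 1617446.40, rounded up to 1617447; 1,617,447 required, 1,616,940 in favor — not approved.
Class II: 3/5 of 9641128 = 5784676.80, rounded up to 5784677; 5,784,677 required, 5,784,677 in favor — approved.
Class III: 2/3 of 4158738 = 2772492; 2,772,492 required, 2,772,492 in favor — approved.
Class IV: a majority of 1085826 is 542914; 542,914 required, 543,116 in favor — approved.

Not approved — the Class I shares did not give the required vote.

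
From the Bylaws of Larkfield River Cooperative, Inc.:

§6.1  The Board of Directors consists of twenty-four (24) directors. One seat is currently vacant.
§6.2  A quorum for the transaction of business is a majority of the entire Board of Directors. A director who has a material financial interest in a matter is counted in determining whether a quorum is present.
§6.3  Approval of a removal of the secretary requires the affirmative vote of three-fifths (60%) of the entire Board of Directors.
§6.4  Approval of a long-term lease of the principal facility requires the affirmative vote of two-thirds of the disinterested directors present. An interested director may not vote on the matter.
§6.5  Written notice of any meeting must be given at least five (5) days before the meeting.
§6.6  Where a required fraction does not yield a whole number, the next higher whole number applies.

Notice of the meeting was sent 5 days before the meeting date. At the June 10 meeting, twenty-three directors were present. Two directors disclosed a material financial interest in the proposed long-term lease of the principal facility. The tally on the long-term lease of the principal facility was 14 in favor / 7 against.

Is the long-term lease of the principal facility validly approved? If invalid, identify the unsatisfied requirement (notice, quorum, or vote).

Valid — all requirements satisfied.

Notice: 5 days given; 5 required (5 ≥ 5). Satisfied.
Quorum: 23 present (interested directors count toward quorum); quorum is 13. Satisfied.
Vote: the long-term lease of the principal facility requires two-thirds of the disinterested directors present (23 − 2 = 21). 2/3 of 21 = 14, so 14 affirmative votes are needed; 14 voted in favor. Satisfied.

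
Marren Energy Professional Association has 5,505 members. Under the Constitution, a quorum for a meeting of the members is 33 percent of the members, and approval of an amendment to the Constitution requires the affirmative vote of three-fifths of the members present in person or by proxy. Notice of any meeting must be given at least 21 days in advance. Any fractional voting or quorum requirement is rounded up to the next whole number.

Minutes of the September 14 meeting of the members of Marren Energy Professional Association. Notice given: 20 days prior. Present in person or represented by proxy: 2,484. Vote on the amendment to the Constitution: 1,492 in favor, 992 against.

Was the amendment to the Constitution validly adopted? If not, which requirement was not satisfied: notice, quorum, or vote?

Invalid — notice requirement not satisfied.

Notice: 20 days given; 21 required. Not satisfied.
Quorum: 33% of 5,505 = 1,816.65, rounded up to 1,817; 2,484 present. Satisfied.
Vote: requires three-fifths of those present (2,484); 3/5 of 2484 = 1490.40, rounded up to 1491, so 1,491 needed; 1,492 in favor. Satisfied.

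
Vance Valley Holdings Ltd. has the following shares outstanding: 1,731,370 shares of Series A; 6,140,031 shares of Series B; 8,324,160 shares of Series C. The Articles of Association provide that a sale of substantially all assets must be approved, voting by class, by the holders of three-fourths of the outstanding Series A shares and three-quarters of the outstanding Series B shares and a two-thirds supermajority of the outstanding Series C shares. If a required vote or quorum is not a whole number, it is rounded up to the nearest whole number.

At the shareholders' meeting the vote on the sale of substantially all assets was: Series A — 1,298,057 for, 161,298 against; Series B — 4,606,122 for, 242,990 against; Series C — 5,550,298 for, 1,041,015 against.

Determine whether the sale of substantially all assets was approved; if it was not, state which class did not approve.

Not approved — the Series A shares did not give the required vote.

Series A: 3/4 of 1731370 = 1298527.50, rounded up to 1298528; 1,298,528 required, 1,298,057 in favor — not approved.
Series B: 3/4 of 6140031 = 4605023.25, rounded up to 4605024; 4,605,024 required, 4,606,122 in favor — approved.
Series C: 2/3 of 8324160 = 5549440; 5,549,440 required, 5,550,298 in favor — approved.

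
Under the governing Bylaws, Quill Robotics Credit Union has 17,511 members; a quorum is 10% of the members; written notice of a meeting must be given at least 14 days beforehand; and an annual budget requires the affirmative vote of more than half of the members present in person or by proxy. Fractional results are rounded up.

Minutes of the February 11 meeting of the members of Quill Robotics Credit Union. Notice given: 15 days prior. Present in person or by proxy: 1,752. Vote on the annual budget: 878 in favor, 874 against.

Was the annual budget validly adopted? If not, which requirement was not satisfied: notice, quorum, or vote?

Notice: 15 days given; 14 required. Satisfied.
Quorum: 10% of 17,511 = 1,751.10, rounded up to 1,752; 1,752 present. Satisfied.
Vote: requires a majority of those present (1,752); a majority of 1752 is 877, so 877 needed; 878 in favor. Satisfied.

Valid — all requirements satisfied.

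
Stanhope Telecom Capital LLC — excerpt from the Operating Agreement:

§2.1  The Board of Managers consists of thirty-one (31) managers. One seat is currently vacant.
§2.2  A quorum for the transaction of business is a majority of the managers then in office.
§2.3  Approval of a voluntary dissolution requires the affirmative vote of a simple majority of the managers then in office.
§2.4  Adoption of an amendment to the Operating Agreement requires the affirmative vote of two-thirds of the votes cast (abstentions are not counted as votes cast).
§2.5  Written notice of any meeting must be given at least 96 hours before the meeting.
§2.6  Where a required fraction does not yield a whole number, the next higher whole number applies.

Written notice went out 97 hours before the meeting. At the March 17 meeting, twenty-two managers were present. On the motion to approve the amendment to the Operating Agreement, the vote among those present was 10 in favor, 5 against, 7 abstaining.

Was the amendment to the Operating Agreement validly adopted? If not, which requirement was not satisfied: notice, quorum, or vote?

Notice: 97 hours given; 96 required (97 ≥ 96). Satisfied.
Quorum: 22 present; quorum is 16. Satisfied.
Vote: the amendment to the Operating Agreement requires two-thirds of the votes cast (22 present − 7 abstaining = 15). 2/3 of 15 = 10, so 10 affirmative votes are needed; 10 voted in favor. Satisfied.

Valid — all requirements satisfied.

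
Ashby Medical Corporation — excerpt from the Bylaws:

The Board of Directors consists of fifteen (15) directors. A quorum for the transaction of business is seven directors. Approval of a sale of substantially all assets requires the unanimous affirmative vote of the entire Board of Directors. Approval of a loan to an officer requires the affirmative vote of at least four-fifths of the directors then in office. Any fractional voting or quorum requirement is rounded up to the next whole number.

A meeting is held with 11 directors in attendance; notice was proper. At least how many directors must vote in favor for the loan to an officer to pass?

12

The loan to an officer requires four-fifths of the directors then in office (15).
4/5 of 15 = 12.
(Only 11 can vote, so the loan to an officer cannot pass at this meeting, but the required vote is still 12.)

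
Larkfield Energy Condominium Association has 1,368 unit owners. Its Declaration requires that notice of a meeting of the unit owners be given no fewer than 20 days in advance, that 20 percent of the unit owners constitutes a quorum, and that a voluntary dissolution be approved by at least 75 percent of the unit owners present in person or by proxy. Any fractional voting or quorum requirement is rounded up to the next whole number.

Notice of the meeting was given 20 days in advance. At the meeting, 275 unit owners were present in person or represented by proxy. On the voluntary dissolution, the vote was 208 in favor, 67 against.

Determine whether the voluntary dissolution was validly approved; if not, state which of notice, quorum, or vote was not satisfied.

Notice: 20 days given; 20 required. Satisfied.
Quorum: 20% of 1,368 = 273.60, rounded up to 274; 275 present. Satisfied.
Vote: requires three-fourths of those present (275); 3/4 of 275 = 206.25, rounded up to 207, so 207 needed; 208 in favor. Satisfied.

Valid — all requirements satisfied.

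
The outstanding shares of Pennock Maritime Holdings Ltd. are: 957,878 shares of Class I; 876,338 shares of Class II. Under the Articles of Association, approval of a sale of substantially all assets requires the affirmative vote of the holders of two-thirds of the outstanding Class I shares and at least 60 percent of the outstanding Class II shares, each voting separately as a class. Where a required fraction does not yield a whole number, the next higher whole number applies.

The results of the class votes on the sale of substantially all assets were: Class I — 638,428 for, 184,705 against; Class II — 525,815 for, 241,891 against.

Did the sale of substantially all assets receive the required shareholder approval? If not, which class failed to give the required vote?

Class I: 2/3 of 957878 = 638585.33, rounded up to 638586; 638,586 required, 638,428 in favor — not approved.
Class II: 3/5 of 876338 = 525802.80, rounded up to 525803; 525,803 required, 525,815 in favor — approved.

Not approved — the Class I shares did not give the required vote.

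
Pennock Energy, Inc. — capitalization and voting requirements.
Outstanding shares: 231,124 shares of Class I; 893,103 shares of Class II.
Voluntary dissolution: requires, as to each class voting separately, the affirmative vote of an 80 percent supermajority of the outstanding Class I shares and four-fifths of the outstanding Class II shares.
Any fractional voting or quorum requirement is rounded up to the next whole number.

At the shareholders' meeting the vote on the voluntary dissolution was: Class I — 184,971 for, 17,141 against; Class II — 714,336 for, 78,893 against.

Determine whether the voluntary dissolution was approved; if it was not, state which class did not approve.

Class I: 4/5 of 231124 = 184899.20, rounded up to 184900; 184,900 required, 184,971 in favor — approved.
Class II: 4/5 of 893103 = 714482.40, rounded up to 714483; 714,483 required, 714,336 in favor — not approved.

Not approved — the Class II shares did not give the required vote.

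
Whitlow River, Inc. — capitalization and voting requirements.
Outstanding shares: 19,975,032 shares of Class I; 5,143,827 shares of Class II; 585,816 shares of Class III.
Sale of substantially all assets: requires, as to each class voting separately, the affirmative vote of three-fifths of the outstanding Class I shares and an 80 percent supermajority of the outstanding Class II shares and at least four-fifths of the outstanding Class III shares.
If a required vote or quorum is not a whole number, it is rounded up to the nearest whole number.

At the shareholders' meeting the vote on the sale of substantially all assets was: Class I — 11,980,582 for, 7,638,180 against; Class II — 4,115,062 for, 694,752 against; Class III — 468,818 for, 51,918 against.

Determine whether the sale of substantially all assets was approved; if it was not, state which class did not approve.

Class I: 3/5 of 19975032 = 11985019.20, rounded up to 11985020; 11,985,020 required, 11,980,582 in favor — not approved.
Class II: 4/5 of 5143827 = 4115061.60, rounded up to 4115062; 4,115,062 required, 4,115,062 in favor — approved.
Class III: 4/5 of 585816 = 468652.80, rounded up to 468653; 468,653 required, 468,818 in favor — approved.

Not approved — the Class I shares did not give the required vote.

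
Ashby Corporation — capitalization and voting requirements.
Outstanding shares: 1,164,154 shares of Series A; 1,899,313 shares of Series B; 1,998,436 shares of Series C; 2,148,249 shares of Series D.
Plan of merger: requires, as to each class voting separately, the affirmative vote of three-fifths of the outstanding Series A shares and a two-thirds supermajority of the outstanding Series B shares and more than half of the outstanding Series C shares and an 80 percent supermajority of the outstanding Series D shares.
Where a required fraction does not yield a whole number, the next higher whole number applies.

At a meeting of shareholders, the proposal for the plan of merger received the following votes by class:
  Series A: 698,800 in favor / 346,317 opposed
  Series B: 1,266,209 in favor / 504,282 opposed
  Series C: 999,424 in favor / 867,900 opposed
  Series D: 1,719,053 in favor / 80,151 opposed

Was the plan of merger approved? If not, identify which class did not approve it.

Series A: 3/5 of 1164154 = 698492.40, rounded up to 698493; 698,493 required, 698,800 in favor — approved.
Series B: 2/3 of 1899313 = 1266208.67, rounded up to 1266209; 1,266,209 required, 1,266,209 in favor — approved.
Series C: a majority of 1998436 is 999219; 999,219 required, 999,424 in favor — approved.
Series D: 4/5 of 2148249 = 1718599.20, rounded up to 1718600; 1,718,600 required, 1,719,053 in favor — approved.

Approved — every class gave the required vote.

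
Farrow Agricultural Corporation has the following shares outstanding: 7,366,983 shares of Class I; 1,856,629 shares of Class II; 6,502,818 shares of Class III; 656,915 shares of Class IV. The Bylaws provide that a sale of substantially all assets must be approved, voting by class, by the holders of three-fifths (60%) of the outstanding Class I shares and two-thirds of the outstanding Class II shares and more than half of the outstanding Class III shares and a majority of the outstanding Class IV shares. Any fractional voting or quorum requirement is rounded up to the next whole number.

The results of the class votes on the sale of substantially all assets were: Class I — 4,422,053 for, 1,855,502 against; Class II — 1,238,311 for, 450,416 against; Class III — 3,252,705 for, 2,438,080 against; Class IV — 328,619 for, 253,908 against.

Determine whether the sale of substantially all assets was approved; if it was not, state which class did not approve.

Approved — every class gave the required vote.

Class I: 3/5 of 7366983 = 4420189.80, rounded up to 4420190; 4,420,190 required, 4,422,053 in favor — approved.
Class II: 2/3 of 1856629 = 1237752.67, rounded up to 1237753; 1,237,753 required, 1,238,311 in favor — approved.
Class III: a majority of 6502818 is 3251410; 3,251,410 required, 3,252,705 in favor — approved.
Class IV: a majority of 656915 is 328458; 328,458 required, 328,619 in favor — approved.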